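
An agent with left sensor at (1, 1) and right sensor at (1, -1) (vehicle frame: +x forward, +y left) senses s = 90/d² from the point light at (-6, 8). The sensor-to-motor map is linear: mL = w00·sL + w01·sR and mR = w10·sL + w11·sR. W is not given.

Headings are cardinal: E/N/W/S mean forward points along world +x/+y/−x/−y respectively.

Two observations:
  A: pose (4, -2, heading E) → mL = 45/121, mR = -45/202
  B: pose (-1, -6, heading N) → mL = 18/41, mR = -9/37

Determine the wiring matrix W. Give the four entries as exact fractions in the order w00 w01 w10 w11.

0 1 -1/2 0

obs A: pose=(4,-2,E) → sL=45/101, sR=45/121, mL=45/121, mR=-45/202
obs B: pose=(-1,-6,N) → sL=18/37, sR=18/41, mL=18/41, mR=-9/37
sensor matrix S = [[45/101, 45/121], [18/37, 18/41]]; det S = 272160/18539257
solve [mL_A; mL_B] = S·[w00; w01] and [mR_A; mR_B] = S·[w10; w11]:
  w00 = 0, w01 = 1, w10 = -1/2, w11 = 0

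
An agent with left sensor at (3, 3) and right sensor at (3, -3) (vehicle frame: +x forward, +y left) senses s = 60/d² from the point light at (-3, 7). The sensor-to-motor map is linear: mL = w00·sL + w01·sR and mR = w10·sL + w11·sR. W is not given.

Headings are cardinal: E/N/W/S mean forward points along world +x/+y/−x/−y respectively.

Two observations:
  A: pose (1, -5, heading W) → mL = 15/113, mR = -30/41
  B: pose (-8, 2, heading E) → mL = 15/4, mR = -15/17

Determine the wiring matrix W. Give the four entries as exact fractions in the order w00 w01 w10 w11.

obs A: pose=(1,-5,W) → sL=30/113, sR=30/41, mL=15/113, mR=-30/41
obs B: pose=(-8,2,E) → sL=15/2, sR=15/17, mL=15/4, mR=-15/17
sensor matrix S = [[30/113, 30/41], [15/2, 15/17]]; det S = -413775/78761
solve [mL_A; mL_B] = S·[w00; w01] and [mR_A; mR_B] = S·[w10; w11]:
  w00 = 1/2, w01 = 0, w10 = 0, w11 = -1

1/2 0 0 -1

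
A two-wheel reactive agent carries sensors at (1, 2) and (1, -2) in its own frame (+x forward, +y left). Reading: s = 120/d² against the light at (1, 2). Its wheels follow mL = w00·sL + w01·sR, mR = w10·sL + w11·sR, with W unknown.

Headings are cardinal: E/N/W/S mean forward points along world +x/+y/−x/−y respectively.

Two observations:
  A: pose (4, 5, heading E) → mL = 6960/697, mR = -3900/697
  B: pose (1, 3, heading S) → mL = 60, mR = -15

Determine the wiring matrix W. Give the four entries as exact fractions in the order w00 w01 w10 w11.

obs A: pose=(4,5,E) → sL=120/41, sR=120/17, mL=6960/697, mR=-3900/697
obs B: pose=(1,3,S) → sL=30, sR=30, mL=60, mR=-15
sensor matrix S = [[120/41, 120/17], [30, 30]]; det S = -86400/697
solve [mL_A; mL_B] = S·[w00; w01] and [mR_A; mR_B] = S·[w10; w11]:
  w00 = 1, w01 = 1, w10 = 1/2, w11 = -1

1 1 1/2 -1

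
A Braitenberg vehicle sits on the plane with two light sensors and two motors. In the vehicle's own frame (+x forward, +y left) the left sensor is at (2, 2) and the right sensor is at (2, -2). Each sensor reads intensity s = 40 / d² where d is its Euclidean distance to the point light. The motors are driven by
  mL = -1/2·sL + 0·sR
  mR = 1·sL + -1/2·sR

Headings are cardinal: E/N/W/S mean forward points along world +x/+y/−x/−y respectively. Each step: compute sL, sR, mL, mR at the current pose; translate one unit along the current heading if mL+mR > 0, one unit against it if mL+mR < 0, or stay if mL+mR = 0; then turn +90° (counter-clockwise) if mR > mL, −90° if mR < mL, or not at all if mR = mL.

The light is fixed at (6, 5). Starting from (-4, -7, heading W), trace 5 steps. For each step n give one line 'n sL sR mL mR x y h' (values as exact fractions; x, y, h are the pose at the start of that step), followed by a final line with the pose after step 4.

0 2/17 10/61 -1/17 37/1037 -4 -7 W
1 8/49 40/317 -4/49 1556/15533 -3 -7 S
2 4/17 20/137 -2/17 378/2329 -3 -8 E
3 40/221 40/157 -20/221 1860/34697 -2 -8 N
4 10/89 10/61 -5/89 165/5429 -2 -9 W
final -1 -9 S

n=0: pose=(-4,-7,W); sL=2/17, sR=10/61; mL=-1/17, mR=37/1037; mL+mR=-24/1037 → advance -1; mR−mL=98/1037 → turn +1·90°
n=1: pose=(-3,-7,S); sL=8/49, sR=40/317; mL=-4/49, mR=1556/15533; mL+mR=288/15533 → advance +1; mR−mL=2824/15533 → turn +1·90°
n=2: pose=(-3,-8,E); sL=4/17, sR=20/137; mL=-2/17, mR=378/2329; mL+mR=104/2329 → advance +1; mR−mL=652/2329 → turn +1·90°
n=3: pose=(-2,-8,N); sL=40/221, sR=40/157; mL=-20/221, mR=1860/34697; mL+mR=-1280/34697 → advance -1; mR−mL=5000/34697 → turn +1·90°
n=4: pose=(-2,-9,W); sL=10/89, sR=10/61; mL=-5/89, mR=165/5429; mL+mR=-140/5429 → advance -1; mR−mL=470/5429 → turn +1·90°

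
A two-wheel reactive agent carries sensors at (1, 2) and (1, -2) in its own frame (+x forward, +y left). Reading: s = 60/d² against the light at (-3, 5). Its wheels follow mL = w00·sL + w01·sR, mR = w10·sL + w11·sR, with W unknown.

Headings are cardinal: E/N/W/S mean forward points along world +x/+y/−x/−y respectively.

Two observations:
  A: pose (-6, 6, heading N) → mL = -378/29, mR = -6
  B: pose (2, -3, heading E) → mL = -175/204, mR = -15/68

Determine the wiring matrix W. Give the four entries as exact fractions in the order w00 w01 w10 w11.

-1/2 -1 0 -1/2

obs A: pose=(-6,6,N) → sL=60/29, sR=12, mL=-378/29, mR=-6
obs B: pose=(2,-3,E) → sL=5/6, sR=15/34, mL=-175/204, mR=-15/68
sensor matrix S = [[60/29, 12], [5/6, 15/34]]; det S = -4480/493
solve [mL_A; mL_B] = S·[w00; w01] and [mR_A; mR_B] = S·[w10; w11]:
  w00 = -1/2, w01 = -1, w10 = 0, w11 = -1/2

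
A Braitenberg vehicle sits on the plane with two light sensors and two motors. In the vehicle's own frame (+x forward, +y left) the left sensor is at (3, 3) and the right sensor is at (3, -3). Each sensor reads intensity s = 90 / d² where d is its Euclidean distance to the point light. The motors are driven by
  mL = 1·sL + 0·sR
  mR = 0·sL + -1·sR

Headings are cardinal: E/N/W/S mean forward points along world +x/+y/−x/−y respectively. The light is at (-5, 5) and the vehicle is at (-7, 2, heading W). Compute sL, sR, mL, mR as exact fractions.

90/61 18/5 90/61 -18/5

left sensor world pos  = (-10, -1); dL² = 61
right sensor world pos = (-10, 5); dR² = 25
sL = 90/61 = 90/61
sR = 90/25 = 18/5
mL = 1·sL + 0·sR = 90/61
mR = 0·sL + -1·sR = -18/5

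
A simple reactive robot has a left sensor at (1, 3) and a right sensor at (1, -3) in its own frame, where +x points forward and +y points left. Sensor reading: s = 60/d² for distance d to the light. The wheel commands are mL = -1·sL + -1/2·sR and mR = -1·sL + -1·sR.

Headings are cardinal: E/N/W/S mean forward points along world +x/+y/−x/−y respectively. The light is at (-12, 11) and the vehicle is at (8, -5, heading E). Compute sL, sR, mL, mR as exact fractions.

6/61 30/401 -3321/24461 -4236/24461

left sensor world pos  = (9, -2); dL² = 610
right sensor world pos = (9, -8); dR² = 802
sL = 60/610 = 6/61
sR = 60/802 = 30/401
mL = -1·sL + -1/2·sR = -3321/24461
mR = -1·sL + -1·sR = -4236/24461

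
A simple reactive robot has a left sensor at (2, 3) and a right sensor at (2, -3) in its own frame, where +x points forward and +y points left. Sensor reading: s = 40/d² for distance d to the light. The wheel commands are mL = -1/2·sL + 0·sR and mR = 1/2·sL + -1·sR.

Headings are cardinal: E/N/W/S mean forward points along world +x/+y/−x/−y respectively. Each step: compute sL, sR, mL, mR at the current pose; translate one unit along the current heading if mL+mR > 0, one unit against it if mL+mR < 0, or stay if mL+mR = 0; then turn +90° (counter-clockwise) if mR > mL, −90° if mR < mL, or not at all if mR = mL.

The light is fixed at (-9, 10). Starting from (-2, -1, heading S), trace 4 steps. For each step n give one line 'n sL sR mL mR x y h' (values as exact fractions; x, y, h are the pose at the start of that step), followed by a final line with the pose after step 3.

n=0: pose=(-2,-1,S); sL=40/269, sR=8/37; mL=-20/269, mR=-1412/9953; mL+mR=-8/37 → advance -1; mR−mL=-672/9953 → turn -1·90°
n=1: pose=(-2,0,W); sL=20/97, sR=20/37; mL=-10/97, mR=-1570/3589; mL+mR=-20/37 → advance -1; mR−mL=-1200/3589 → turn -1·90°
n=2: pose=(-1,0,N); sL=40/89, sR=8/37; mL=-20/89, mR=28/3293; mL+mR=-8/37 → advance -1; mR−mL=768/3293 → turn +1·90°
n=3: pose=(-1,-1,W); sL=5/29, sR=2/5; mL=-5/58, mR=-91/290; mL+mR=-2/5 → advance -1; mR−mL=-33/145 → turn -1·90°

0 40/269 8/37 -20/269 -1412/9953 -2 -1 S
1 20/97 20/37 -10/97 -1570/3589 -2 0 W
2 40/89 8/37 -20/89 28/3293 -1 0 N
3 5/29 2/5 -5/58 -91/290 -1 -1 W
final 0 -1 N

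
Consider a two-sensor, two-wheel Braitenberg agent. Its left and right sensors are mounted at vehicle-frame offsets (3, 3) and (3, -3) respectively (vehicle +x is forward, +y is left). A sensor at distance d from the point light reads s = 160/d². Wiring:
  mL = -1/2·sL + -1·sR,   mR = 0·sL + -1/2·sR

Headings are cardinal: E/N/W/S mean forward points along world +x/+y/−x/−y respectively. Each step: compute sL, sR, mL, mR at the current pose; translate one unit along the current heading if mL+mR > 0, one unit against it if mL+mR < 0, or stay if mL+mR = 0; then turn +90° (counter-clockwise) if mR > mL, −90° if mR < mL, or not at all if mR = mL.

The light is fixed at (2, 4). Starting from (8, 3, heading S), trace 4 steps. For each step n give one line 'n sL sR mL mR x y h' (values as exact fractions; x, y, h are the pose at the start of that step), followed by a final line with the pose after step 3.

0 160/97 32/5 -3504/485 -16/5 8 3 S
1 16/9 16/9 -8/3 -8/9 8 4 E
2 160/13 160/73 -7920/949 -80/73 7 4 N
3 8 20 -24 -10 7 3 W
final 8 3 S

n=0: pose=(8,3,S); sL=160/97, sR=32/5; mL=-3504/485, mR=-16/5; mL+mR=-5056/485 → advance -1; mR−mL=1952/485 → turn +1·90°
n=1: pose=(8,4,E); sL=16/9, sR=16/9; mL=-8/3, mR=-8/9; mL+mR=-32/9 → advance -1; mR−mL=16/9 → turn +1·90°
n=2: pose=(7,4,N); sL=160/13, sR=160/73; mL=-7920/949, mR=-80/73; mL+mR=-8960/949 → advance -1; mR−mL=6880/949 → turn +1·90°
n=3: pose=(7,3,W); sL=8, sR=20; mL=-24, mR=-10; mL+mR=-34 → advance -1; mR−mL=14 → turn +1·90°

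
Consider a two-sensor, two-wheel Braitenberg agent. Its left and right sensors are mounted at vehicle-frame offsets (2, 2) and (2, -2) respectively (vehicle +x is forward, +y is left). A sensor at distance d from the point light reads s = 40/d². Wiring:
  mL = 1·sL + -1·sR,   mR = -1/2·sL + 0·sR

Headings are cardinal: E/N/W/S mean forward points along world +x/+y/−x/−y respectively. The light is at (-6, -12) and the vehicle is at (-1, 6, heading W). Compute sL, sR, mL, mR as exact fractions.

8/53 40/409 1152/21677 -4/53

left sensor world pos  = (-3, 4); dL² = 265
right sensor world pos = (-3, 8); dR² = 409
sL = 40/265 = 8/53
sR = 40/409 = 40/409
mL = 1·sL + -1·sR = 1152/21677
mR = -1/2·sL + 0·sR = -4/53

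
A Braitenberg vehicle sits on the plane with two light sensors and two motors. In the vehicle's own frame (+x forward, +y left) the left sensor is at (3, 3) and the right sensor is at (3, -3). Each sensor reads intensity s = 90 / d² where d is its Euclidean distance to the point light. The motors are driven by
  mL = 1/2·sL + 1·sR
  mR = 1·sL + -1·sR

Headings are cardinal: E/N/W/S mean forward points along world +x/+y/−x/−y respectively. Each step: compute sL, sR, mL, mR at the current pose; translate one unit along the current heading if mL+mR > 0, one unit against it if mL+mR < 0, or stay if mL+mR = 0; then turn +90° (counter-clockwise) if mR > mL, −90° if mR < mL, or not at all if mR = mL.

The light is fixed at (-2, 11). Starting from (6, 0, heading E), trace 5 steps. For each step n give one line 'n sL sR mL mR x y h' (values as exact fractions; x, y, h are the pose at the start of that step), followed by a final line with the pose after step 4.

0 18/37 90/317 6183/11729 2376/11729 6 0 E
1 9/34 45/116 513/986 -243/1972 7 0 S
2 10/29 10/13 355/377 -160/377 7 -1 W
3 45/53 45/101 9315/10706 2160/5353 6 -1 N
4 18/37 90/317 6183/11729 2376/11729 6 0 E
final 7 0 S

n=0: pose=(6,0,E); sL=18/37, sR=90/317; mL=6183/11729, mR=2376/11729; mL+mR=27/37 → advance +1; mR−mL=-3807/11729 → turn -1·90°
n=1: pose=(7,0,S); sL=9/34, sR=45/116; mL=513/986, mR=-243/1972; mL+mR=27/68 → advance +1; mR−mL=-1269/1972 → turn -1·90°
n=2: pose=(7,-1,W); sL=10/29, sR=10/13; mL=355/377, mR=-160/377; mL+mR=15/29 → advance +1; mR−mL=-515/377 → turn -1·90°
n=3: pose=(6,-1,N); sL=45/53, sR=45/101; mL=9315/10706, mR=2160/5353; mL+mR=135/106 → advance +1; mR−mL=-4995/10706 → turn -1·90°
n=4: pose=(6,0,E); sL=18/37, sR=90/317; mL=6183/11729, mR=2376/11729; mL+mR=27/37 → advance +1; mR−mL=-3807/11729 → turn -1·90°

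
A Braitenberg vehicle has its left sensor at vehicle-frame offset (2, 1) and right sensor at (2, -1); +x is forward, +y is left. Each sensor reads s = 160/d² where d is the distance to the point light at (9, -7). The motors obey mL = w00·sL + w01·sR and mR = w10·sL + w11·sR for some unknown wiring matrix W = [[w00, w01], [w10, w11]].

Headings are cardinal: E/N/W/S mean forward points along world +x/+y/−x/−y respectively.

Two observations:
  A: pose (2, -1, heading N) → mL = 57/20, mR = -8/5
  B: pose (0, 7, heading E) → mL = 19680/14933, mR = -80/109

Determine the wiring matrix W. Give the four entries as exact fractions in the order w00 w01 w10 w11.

1 1 0 -1

obs A: pose=(2,-1,N) → sL=5/4, sR=8/5, mL=57/20, mR=-8/5
obs B: pose=(0,7,E) → sL=80/137, sR=80/109, mL=19680/14933, mR=-80/109
sensor matrix S = [[5/4, 8/5], [80/137, 80/109]]; det S = -252/14933
solve [mL_A; mL_B] = S·[w00; w01] and [mR_A; mR_B] = S·[w10; w11]:
  w00 = 1, w01 = 1, w10 = 0, w11 = -1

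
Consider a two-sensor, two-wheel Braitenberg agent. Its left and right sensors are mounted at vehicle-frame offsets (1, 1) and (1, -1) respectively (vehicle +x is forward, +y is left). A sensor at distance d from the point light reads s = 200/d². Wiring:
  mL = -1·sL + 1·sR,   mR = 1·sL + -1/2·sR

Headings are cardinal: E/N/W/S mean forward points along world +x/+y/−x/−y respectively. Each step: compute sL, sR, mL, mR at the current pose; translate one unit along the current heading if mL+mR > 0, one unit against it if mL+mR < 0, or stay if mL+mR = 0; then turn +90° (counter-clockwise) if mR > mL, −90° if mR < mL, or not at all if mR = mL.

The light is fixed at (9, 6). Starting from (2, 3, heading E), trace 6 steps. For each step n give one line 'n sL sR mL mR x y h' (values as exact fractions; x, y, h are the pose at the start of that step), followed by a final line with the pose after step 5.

n=0: pose=(2,3,E); sL=5, sR=50/13; mL=-15/13, mR=40/13; mL+mR=25/13 → advance +1; mR−mL=55/13 → turn +1·90°
n=1: pose=(3,3,N); sL=200/53, sR=200/29; mL=4800/1537, mR=500/1537; mL+mR=100/29 → advance +1; mR−mL=-4300/1537 → turn -1·90°
n=2: pose=(3,4,E); sL=100/13, sR=100/17; mL=-400/221, mR=1050/221; mL+mR=50/17 → advance +1; mR−mL=1450/221 → turn +1·90°
n=3: pose=(4,4,N); sL=200/37, sR=200/17; mL=4000/629, mR=-300/629; mL+mR=100/17 → advance +1; mR−mL=-4300/629 → turn -1·90°
n=4: pose=(4,5,E); sL=25/2, sR=10; mL=-5/2, mR=15/2; mL+mR=5 → advance +1; mR−mL=10 → turn +1·90°
n=5: pose=(5,5,N); sL=8, sR=200/9; mL=128/9, mR=-28/9; mL+mR=100/9 → advance +1; mR−mL=-52/3 → turn -1·90°

0 5 50/13 -15/13 40/13 2 3 E
1 200/53 200/29 4800/1537 500/1537 3 3 N
2 100/13 100/17 -400/221 1050/221 3 4 E
3 200/37 200/17 4000/629 -300/629 4 4 N
4 25/2 10 -5/2 15/2 4 5 E
5 8 200/9 128/9 -28/9 5 5 N
final 5 6 E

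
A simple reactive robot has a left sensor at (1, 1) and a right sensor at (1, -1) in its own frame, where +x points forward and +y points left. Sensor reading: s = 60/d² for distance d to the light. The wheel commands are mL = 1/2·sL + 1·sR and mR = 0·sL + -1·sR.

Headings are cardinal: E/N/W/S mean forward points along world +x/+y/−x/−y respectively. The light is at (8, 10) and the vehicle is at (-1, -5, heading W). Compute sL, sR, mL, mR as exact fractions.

15/89 15/74 945/3293 -15/74

left sensor world pos  = (-2, -6); dL² = 356
right sensor world pos = (-2, -4); dR² = 296
sL = 60/356 = 15/89
sR = 60/296 = 15/74
mL = 1/2·sL + 1·sR = 945/3293
mR = 0·sL + -1·sR = -15/74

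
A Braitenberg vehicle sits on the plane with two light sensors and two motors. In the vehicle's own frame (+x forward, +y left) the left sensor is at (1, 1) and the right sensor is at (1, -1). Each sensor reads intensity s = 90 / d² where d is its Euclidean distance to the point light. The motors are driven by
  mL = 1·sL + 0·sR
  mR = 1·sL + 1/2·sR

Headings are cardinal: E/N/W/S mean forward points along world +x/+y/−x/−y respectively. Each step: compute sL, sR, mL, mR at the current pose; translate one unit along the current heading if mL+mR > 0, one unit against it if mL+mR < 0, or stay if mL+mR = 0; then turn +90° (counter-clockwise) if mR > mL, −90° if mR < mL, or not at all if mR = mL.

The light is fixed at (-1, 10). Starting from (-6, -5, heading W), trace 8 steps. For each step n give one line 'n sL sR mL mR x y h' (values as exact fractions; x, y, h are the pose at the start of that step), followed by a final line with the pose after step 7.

n=0: pose=(-6,-5,W); sL=45/146, sR=45/116; mL=45/146, mR=8505/16936; mL+mR=13725/16936 → advance +1; mR−mL=45/232 → turn +1·90°
n=1: pose=(-7,-5,S); sL=90/281, sR=18/61; mL=90/281, mR=8019/17141; mL+mR=13509/17141 → advance +1; mR−mL=9/61 → turn +1·90°
n=2: pose=(-7,-6,E); sL=9/25, sR=45/157; mL=9/25, mR=3951/7850; mL+mR=6777/7850 → advance +1; mR−mL=45/314 → turn +1·90°
n=3: pose=(-6,-6,N); sL=10/29, sR=90/241; mL=10/29, mR=3715/6989; mL+mR=6125/6989 → advance +1; mR−mL=45/241 → turn +1·90°
n=4: pose=(-6,-5,W); sL=45/146, sR=45/116; mL=45/146, mR=8505/16936; mL+mR=13725/16936 → advance +1; mR−mL=45/232 → turn +1·90°
n=5: pose=(-7,-5,S); sL=90/281, sR=18/61; mL=90/281, mR=8019/17141; mL+mR=13509/17141 → advance +1; mR−mL=9/61 → turn +1·90°
n=6: pose=(-7,-6,E); sL=9/25, sR=45/157; mL=9/25, mR=3951/7850; mL+mR=6777/7850 → advance +1; mR−mL=45/314 → turn +1·90°
n=7: pose=(-6,-6,N); sL=10/29, sR=90/241; mL=10/29, mR=3715/6989; mL+mR=6125/6989 → advance +1; mR−mL=45/241 → turn +1·90°

0 45/146 45/116 45/146 8505/16936 -6 -5 W
1 90/281 18/61 90/281 8019/17141 -7 -5 S
2 9/25 45/157 9/25 3951/7850 -7 -6 E
3 10/29 90/241 10/29 3715/6989 -6 -6 N
4 45/146 45/116 45/146 8505/16936 -6 -5 W
5 90/281 18/61 90/281 8019/17141 -7 -5 S
6 9/25 45/157 9/25 3951/7850 -7 -6 E
7 10/29 90/241 10/29 3715/6989 -6 -6 N
final -6 -5 W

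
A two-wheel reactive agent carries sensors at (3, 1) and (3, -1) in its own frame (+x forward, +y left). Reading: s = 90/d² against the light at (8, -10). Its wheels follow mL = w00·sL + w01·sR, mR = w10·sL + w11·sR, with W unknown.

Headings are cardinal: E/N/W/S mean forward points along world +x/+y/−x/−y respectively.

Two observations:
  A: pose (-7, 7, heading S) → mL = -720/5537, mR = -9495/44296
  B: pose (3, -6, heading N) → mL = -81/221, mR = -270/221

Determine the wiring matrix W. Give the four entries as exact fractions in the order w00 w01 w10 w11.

-1 1/2 -1/2 -1/2

obs A: pose=(-7,7,S) → sL=45/196, sR=45/226, mL=-720/5537, mR=-9495/44296
obs B: pose=(3,-6,N) → sL=18/17, sR=18/13, mL=-81/221, mR=-270/221
sensor matrix S = [[45/196, 45/226], [18/17, 18/13]]; det S = 262035/2447354
solve [mL_A; mL_B] = S·[w00; w01] and [mR_A; mR_B] = S·[w10; w11]:
  w00 = -1, w01 = 1/2, w10 = -1/2, w11 = -1/2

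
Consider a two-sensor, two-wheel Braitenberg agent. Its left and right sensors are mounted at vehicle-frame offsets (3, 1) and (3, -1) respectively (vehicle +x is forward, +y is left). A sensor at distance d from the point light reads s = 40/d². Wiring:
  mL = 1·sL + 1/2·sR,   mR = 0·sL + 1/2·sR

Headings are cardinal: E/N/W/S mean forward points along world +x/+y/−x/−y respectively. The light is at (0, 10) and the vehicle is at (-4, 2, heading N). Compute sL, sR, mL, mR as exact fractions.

4/5 20/17 118/85 10/17

left sensor world pos  = (-5, 5); dL² = 50
right sensor world pos = (-3, 5); dR² = 34
sL = 40/50 = 4/5
sR = 40/34 = 20/17
mL = 1·sL + 1/2·sR = 118/85
mR = 0·sL + 1/2·sR = 10/17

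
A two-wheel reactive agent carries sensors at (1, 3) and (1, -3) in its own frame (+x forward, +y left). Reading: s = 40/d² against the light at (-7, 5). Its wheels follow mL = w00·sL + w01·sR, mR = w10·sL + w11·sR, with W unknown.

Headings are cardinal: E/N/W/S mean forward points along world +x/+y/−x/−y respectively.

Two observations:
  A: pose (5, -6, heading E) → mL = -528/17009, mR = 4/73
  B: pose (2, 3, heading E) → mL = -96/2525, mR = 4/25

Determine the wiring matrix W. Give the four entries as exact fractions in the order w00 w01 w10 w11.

-1/2 1/2 0 1/2

obs A: pose=(5,-6,E) → sL=40/233, sR=8/73, mL=-528/17009, mR=4/73
obs B: pose=(2,3,E) → sL=40/101, sR=8/25, mL=-96/2525, mR=4/25
sensor matrix S = [[40/233, 8/73], [40/101, 8/25]]; det S = 99072/8589545
solve [mL_A; mL_B] = S·[w00; w01] and [mR_A; mR_B] = S·[w10; w11]:
  w00 = -1/2, w01 = 1/2, w10 = 0, w11 = 1/2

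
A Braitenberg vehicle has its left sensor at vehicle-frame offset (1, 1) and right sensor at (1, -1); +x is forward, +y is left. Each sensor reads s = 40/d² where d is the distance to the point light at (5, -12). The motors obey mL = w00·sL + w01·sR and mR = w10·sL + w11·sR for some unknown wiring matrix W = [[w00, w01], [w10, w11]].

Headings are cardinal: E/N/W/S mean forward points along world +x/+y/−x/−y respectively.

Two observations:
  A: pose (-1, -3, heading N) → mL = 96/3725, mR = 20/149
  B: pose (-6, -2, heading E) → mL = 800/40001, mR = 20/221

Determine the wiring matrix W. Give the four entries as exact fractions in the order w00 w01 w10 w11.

obs A: pose=(-1,-3,N) → sL=40/149, sR=8/25, mL=96/3725, mR=20/149
obs B: pose=(-6,-2,E) → sL=40/221, sR=40/181, mL=800/40001, mR=20/221
sensor matrix S = [[40/149, 8/25], [40/221, 40/181]]; det S = 41984/29800745
solve [mL_A; mL_B] = S·[w00; w01] and [mR_A; mR_B] = S·[w10; w11]:
  w00 = -1/2, w01 = 1/2, w10 = 1/2, w11 = 0

-1/2 1/2 1/2 0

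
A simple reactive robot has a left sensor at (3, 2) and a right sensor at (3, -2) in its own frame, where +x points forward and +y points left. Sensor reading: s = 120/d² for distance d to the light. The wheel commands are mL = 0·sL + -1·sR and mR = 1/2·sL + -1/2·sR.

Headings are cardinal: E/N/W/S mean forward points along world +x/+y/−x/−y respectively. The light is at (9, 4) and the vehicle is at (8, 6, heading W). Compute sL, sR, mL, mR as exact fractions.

left sensor world pos  = (5, 4); dL² = 16
right sensor world pos = (5, 8); dR² = 32
sL = 120/16 = 15/2
sR = 120/32 = 15/4
mL = 0·sL + -1·sR = -15/4
mR = 1/2·sL + -1/2·sR = 15/8

15/2 15/4 -15/4 15/8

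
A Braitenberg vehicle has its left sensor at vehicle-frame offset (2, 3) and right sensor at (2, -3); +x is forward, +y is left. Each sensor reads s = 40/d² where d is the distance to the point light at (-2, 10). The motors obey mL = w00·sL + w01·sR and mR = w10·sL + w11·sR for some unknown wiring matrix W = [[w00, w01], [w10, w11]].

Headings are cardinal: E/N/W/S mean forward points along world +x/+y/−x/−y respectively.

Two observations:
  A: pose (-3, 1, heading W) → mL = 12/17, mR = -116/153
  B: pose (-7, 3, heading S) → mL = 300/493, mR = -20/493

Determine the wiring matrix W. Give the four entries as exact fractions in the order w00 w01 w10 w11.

obs A: pose=(-3,1,W) → sL=40/153, sR=8/9, mL=12/17, mR=-116/153
obs B: pose=(-7,3,S) → sL=8/17, sR=8/29, mL=300/493, mR=-20/493
sensor matrix S = [[40/153, 8/9], [8/17, 8/29]]; det S = -512/1479
solve [mL_A; mL_B] = S·[w00; w01] and [mR_A; mR_B] = S·[w10; w11]:
  w00 = 1, w01 = 1/2, w10 = 1/2, w11 = -1

1 1/2 1/2 -1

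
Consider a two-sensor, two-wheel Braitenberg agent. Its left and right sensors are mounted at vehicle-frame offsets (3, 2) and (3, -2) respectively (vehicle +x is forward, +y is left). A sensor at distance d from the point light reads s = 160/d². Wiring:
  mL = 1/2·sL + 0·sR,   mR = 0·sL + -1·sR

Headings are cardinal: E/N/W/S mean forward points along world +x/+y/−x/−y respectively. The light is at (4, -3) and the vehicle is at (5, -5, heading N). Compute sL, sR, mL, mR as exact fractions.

80 16 40 -16

left sensor world pos  = (3, -2); dL² = 2
right sensor world pos = (7, -2); dR² = 10
sL = 160/2 = 80
sR = 160/10 = 16
mL = 1/2·sL + 0·sR = 40
mR = 0·sL + -1·sR = -16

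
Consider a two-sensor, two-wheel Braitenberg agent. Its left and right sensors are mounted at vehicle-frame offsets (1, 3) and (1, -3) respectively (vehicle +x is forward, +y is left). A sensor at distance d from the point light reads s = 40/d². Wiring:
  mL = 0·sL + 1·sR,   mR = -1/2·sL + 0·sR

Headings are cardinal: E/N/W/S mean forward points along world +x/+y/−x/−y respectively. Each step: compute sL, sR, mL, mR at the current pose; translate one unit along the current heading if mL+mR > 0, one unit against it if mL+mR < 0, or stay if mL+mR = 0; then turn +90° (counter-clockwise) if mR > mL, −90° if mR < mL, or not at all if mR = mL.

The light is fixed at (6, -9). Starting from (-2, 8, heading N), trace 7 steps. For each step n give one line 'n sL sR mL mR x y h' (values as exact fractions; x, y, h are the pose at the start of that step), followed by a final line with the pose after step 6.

0 8/89 40/349 40/349 -4/89 -2 8 N
1 4/49 20/137 20/137 -2/49 -2 9 E
2 8/61 40/389 40/389 -4/61 -1 9 S
3 2/13 5/58 5/58 -1/13 -1 8 W
4 8/89 40/349 40/349 -4/89 -2 8 N
5 4/49 20/137 20/137 -2/49 -2 9 E
6 8/61 40/389 40/389 -4/61 -1 9 S
final -1 8 W

n=0: pose=(-2,8,N); sL=8/89, sR=40/349; mL=40/349, mR=-4/89; mL+mR=2164/31061 → advance +1; mR−mL=-4956/31061 → turn -1·90°
n=1: pose=(-2,9,E); sL=4/49, sR=20/137; mL=20/137, mR=-2/49; mL+mR=706/6713 → advance +1; mR−mL=-1254/6713 → turn -1·90°
n=2: pose=(-1,9,S); sL=8/61, sR=40/389; mL=40/389, mR=-4/61; mL+mR=884/23729 → advance +1; mR−mL=-3996/23729 → turn -1·90°
n=3: pose=(-1,8,W); sL=2/13, sR=5/58; mL=5/58, mR=-1/13; mL+mR=7/754 → advance +1; mR−mL=-123/754 → turn -1·90°
n=4: pose=(-2,8,N); sL=8/89, sR=40/349; mL=40/349, mR=-4/89; mL+mR=2164/31061 → advance +1; mR−mL=-4956/31061 → turn -1·90°
n=5: pose=(-2,9,E); sL=4/49, sR=20/137; mL=20/137, mR=-2/49; mL+mR=706/6713 → advance +1; mR−mL=-1254/6713 → turn -1·90°
n=6: pose=(-1,9,S); sL=8/61, sR=40/389; mL=40/389, mR=-4/61; mL+mR=884/23729 → advance +1; mR−mL=-3996/23729 → turn -1·90°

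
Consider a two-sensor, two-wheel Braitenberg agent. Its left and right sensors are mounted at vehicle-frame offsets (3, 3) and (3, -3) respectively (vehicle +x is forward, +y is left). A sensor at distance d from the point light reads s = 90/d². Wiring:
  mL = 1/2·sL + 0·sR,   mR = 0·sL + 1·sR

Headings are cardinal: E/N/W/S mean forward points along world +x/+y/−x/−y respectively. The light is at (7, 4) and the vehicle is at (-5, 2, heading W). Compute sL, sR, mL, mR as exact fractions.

left sensor world pos  = (-8, -1); dL² = 250
right sensor world pos = (-8, 5); dR² = 226
sL = 90/250 = 9/25
sR = 90/226 = 45/113
mL = 1/2·sL + 0·sR = 9/50
mR = 0·sL + 1·sR = 45/113

9/25 45/113 9/50 45/113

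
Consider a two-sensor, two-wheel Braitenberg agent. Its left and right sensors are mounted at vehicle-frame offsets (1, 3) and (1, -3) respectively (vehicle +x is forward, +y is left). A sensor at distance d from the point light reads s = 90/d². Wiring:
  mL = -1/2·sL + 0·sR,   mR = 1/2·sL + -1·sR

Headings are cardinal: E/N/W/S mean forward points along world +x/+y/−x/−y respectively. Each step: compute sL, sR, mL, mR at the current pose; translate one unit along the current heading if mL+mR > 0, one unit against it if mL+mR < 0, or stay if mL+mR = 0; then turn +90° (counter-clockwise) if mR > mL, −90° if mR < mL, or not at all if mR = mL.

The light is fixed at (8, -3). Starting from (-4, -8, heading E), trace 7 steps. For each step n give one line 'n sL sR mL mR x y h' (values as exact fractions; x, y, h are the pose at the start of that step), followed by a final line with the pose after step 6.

0 18/25 18/37 -9/25 -117/925 -4 -8 E
1 45/136 45/58 -45/272 -4815/7888 -5 -8 N
2 10/17 2/5 -5/17 -9/85 -5 -9 E
3 45/157 45/73 -45/314 -10845/22922 -6 -9 N
4 18/37 90/269 -9/37 -909/9953 -6 -10 E
5 1/4 1/2 -1/8 -3/8 -7 -10 N
6 90/221 90/317 -45/221 -5625/70057 -7 -11 E
final -8 -11 N

n=0: pose=(-4,-8,E); sL=18/25, sR=18/37; mL=-9/25, mR=-117/925; mL+mR=-18/37 → advance -1; mR−mL=216/925 → turn +1·90°
n=1: pose=(-5,-8,N); sL=45/136, sR=45/58; mL=-45/272, mR=-4815/7888; mL+mR=-45/58 → advance -1; mR−mL=-1755/3944 → turn -1·90°
n=2: pose=(-5,-9,E); sL=10/17, sR=2/5; mL=-5/17, mR=-9/85; mL+mR=-2/5 → advance -1; mR−mL=16/85 → turn +1·90°
n=3: pose=(-6,-9,N); sL=45/157, sR=45/73; mL=-45/314, mR=-10845/22922; mL+mR=-45/73 → advance -1; mR−mL=-3780/11461 → turn -1·90°
n=4: pose=(-6,-10,E); sL=18/37, sR=90/269; mL=-9/37, mR=-909/9953; mL+mR=-90/269 → advance -1; mR−mL=1512/9953 → turn +1·90°
n=5: pose=(-7,-10,N); sL=1/4, sR=1/2; mL=-1/8, mR=-3/8; mL+mR=-1/2 → advance -1; mR−mL=-1/4 → turn -1·90°
n=6: pose=(-7,-11,E); sL=90/221, sR=90/317; mL=-45/221, mR=-5625/70057; mL+mR=-90/317 → advance -1; mR−mL=8640/70057 → turn +1·90°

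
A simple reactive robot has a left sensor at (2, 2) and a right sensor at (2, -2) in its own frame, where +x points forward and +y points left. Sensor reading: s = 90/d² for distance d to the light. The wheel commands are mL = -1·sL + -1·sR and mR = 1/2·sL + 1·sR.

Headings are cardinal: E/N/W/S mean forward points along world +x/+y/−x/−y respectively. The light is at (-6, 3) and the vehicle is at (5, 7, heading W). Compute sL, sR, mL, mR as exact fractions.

18/17 10/13 -404/221 287/221

left sensor world pos  = (3, 5); dL² = 85
right sensor world pos = (3, 9); dR² = 117
sL = 90/85 = 18/17
sR = 90/117 = 10/13
mL = -1·sL + -1·sR = -404/221
mR = 1/2·sL + 1·sR = 287/221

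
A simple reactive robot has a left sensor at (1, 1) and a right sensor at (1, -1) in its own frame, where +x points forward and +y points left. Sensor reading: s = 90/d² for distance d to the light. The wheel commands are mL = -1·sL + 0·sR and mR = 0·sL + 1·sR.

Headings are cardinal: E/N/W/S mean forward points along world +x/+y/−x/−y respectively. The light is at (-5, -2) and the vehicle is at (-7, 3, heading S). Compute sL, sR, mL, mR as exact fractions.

left sensor world pos  = (-6, 2); dL² = 17
right sensor world pos = (-8, 2); dR² = 25
sL = 90/17 = 90/17
sR = 90/25 = 18/5
mL = -1·sL + 0·sR = -90/17
mR = 0·sL + 1·sR = 18/5

90/17 18/5 -90/17 18/5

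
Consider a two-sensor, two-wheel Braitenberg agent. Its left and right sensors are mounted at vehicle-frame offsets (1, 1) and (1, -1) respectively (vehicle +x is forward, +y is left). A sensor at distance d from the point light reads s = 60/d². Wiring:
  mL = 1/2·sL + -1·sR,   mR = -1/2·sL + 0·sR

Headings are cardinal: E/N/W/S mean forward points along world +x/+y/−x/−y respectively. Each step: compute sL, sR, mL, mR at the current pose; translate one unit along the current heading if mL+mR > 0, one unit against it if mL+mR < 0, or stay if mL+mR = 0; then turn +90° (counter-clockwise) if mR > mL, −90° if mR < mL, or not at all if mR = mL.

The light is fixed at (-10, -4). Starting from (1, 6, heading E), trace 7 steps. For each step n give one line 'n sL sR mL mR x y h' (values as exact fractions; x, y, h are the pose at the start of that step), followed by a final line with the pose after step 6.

0 12/53 4/15 -122/795 -6/53 1 6 E
1 30/101 30/121 -1215/12221 -15/101 0 6 N
2 60/221 12/37 -1542/8177 -30/221 0 5 E
3 15/41 3/10 -24/205 -15/82 -1 5 N
4 60/181 60/149 -6390/26969 -30/181 -1 4 E
5 6/13 10/27 -49/351 -3/13 -2 4 N
6 12/29 20/39 -346/1131 -6/29 -2 3 E
final -3 3 N

n=0: pose=(1,6,E); sL=12/53, sR=4/15; mL=-122/795, mR=-6/53; mL+mR=-4/15 → advance -1; mR−mL=32/795 → turn +1·90°
n=1: pose=(0,6,N); sL=30/101, sR=30/121; mL=-1215/12221, mR=-15/101; mL+mR=-30/121 → advance -1; mR−mL=-600/12221 → turn -1·90°
n=2: pose=(0,5,E); sL=60/221, sR=12/37; mL=-1542/8177, mR=-30/221; mL+mR=-12/37 → advance -1; mR−mL=432/8177 → turn +1·90°
n=3: pose=(-1,5,N); sL=15/41, sR=3/10; mL=-24/205, mR=-15/82; mL+mR=-3/10 → advance -1; mR−mL=-27/410 → turn -1·90°
n=4: pose=(-1,4,E); sL=60/181, sR=60/149; mL=-6390/26969, mR=-30/181; mL+mR=-60/149 → advance -1; mR−mL=1920/26969 → turn +1·90°
n=5: pose=(-2,4,N); sL=6/13, sR=10/27; mL=-49/351, mR=-3/13; mL+mR=-10/27 → advance -1; mR−mL=-32/351 → turn -1·90°
n=6: pose=(-2,3,E); sL=12/29, sR=20/39; mL=-346/1131, mR=-6/29; mL+mR=-20/39 → advance -1; mR−mL=112/1131 → turn +1·90°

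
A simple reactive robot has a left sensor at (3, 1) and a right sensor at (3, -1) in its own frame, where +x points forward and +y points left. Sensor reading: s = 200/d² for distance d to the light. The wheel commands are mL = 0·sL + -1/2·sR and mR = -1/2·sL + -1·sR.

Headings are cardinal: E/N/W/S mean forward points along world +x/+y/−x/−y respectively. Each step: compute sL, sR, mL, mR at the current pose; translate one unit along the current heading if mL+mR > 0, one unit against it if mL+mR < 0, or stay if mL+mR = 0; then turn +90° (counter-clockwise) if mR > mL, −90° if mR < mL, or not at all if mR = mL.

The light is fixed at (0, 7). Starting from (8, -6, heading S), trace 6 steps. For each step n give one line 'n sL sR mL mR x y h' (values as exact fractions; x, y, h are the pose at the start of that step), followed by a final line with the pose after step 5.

0 200/337 40/61 -20/61 -19580/20557 8 -6 S
1 100/97 100/73 -50/73 -13350/7081 8 -5 W
2 40/29 200/181 -100/181 -9420/5249 9 -5 N
3 25/36 10/17 -5/17 -1145/1224 9 -6 E
4 200/337 40/61 -20/61 -19580/20557 8 -6 S
5 100/97 100/73 -50/73 -13350/7081 8 -5 W
final 9 -5 N

n=0: pose=(8,-6,S); sL=200/337, sR=40/61; mL=-20/61, mR=-19580/20557; mL+mR=-26320/20557 → advance -1; mR−mL=-12840/20557 → turn -1·90°
n=1: pose=(8,-5,W); sL=100/97, sR=100/73; mL=-50/73, mR=-13350/7081; mL+mR=-18200/7081 → advance -1; mR−mL=-8500/7081 → turn -1·90°
n=2: pose=(9,-5,N); sL=40/29, sR=200/181; mL=-100/181, mR=-9420/5249; mL+mR=-12320/5249 → advance -1; mR−mL=-6520/5249 → turn -1·90°
n=3: pose=(9,-6,E); sL=25/36, sR=10/17; mL=-5/17, mR=-1145/1224; mL+mR=-1505/1224 → advance -1; mR−mL=-785/1224 → turn -1·90°
n=4: pose=(8,-6,S); sL=200/337, sR=40/61; mL=-20/61, mR=-19580/20557; mL+mR=-26320/20557 → advance -1; mR−mL=-12840/20557 → turn -1·90°
n=5: pose=(8,-5,W); sL=100/97, sR=100/73; mL=-50/73, mR=-13350/7081; mL+mR=-18200/7081 → advance -1; mR−mL=-8500/7081 → turn -1·90°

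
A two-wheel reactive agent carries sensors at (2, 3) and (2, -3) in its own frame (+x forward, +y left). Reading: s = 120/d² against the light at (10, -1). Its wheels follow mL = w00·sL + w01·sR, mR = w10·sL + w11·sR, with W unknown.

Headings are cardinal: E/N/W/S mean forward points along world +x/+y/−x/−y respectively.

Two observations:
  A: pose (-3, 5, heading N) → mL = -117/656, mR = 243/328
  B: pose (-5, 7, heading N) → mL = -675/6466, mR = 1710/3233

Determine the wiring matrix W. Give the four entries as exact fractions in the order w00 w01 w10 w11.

1/2 -1/2 1 1/2

obs A: pose=(-3,5,N) → sL=3/8, sR=30/41, mL=-117/656, mR=243/328
obs B: pose=(-5,7,N) → sL=15/53, sR=30/61, mL=-675/6466, mR=1710/3233
sensor matrix S = [[3/8, 30/41], [15/53, 30/61]]; det S = -12015/530212
solve [mL_A; mL_B] = S·[w00; w01] and [mR_A; mR_B] = S·[w10; w11]:
  w00 = 1/2, w01 = -1/2, w10 = 1, w11 = 1/2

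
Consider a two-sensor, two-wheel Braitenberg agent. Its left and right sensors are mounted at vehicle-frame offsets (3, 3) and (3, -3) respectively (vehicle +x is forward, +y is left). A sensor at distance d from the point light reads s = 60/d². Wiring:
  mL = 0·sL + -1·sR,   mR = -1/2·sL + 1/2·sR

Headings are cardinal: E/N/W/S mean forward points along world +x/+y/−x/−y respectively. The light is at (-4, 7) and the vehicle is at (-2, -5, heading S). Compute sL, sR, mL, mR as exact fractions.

left sensor world pos  = (1, -8); dL² = 250
right sensor world pos = (-5, -8); dR² = 226
sL = 60/250 = 6/25
sR = 60/226 = 30/113
mL = 0·sL + -1·sR = -30/113
mR = -1/2·sL + 1/2·sR = 36/2825

6/25 30/113 -30/113 36/2825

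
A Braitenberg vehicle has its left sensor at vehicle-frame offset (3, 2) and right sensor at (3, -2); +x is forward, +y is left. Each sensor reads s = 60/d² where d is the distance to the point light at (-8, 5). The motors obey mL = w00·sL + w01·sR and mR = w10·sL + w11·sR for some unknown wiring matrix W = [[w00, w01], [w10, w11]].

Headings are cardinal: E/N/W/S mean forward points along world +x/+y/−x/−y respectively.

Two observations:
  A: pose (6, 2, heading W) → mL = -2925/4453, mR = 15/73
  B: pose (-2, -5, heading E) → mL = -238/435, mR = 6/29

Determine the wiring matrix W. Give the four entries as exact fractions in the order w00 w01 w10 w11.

obs A: pose=(6,2,W) → sL=30/73, sR=30/61, mL=-2925/4453, mR=15/73
obs B: pose=(-2,-5,E) → sL=12/29, sR=4/15, mL=-238/435, mR=6/29
sensor matrix S = [[30/73, 30/61], [12/29, 4/15]]; det S = -12128/129137
solve [mL_A; mL_B] = S·[w00; w01] and [mR_A; mR_B] = S·[w10; w11]:
  w00 = -1, w01 = -1/2, w10 = 1/2, w11 = 0

-1 -1/2 1/2 0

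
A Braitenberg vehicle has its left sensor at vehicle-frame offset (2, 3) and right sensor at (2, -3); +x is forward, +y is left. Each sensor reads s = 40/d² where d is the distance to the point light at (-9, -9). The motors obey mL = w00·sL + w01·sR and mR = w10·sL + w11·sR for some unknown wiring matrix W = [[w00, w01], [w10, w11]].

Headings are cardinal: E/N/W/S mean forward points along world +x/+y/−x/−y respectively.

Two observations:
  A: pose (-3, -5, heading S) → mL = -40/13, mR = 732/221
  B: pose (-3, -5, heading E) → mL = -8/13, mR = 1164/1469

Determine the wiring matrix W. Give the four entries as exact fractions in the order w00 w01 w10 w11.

obs A: pose=(-3,-5,S) → sL=8/17, sR=40/13, mL=-40/13, mR=732/221
obs B: pose=(-3,-5,E) → sL=40/113, sR=8/13, mL=-8/13, mR=1164/1469
sensor matrix S = [[8/17, 40/13], [40/113, 8/13]]; det S = -1536/1921
solve [mL_A; mL_B] = S·[w00; w01] and [mR_A; mR_B] = S·[w10; w11]:
  w00 = 0, w01 = -1, w10 = 1/2, w11 = 1

0 -1 1/2 1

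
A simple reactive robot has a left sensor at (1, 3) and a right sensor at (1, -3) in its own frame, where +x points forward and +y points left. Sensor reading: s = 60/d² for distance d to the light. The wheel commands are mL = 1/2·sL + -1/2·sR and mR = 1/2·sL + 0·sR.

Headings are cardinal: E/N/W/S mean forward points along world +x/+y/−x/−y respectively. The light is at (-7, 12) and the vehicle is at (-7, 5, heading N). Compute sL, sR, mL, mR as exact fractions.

4/3 4/3 0 2/3

left sensor world pos  = (-10, 6); dL² = 45
right sensor world pos = (-4, 6); dR² = 45
sL = 60/45 = 4/3
sR = 60/45 = 4/3
mL = 1/2·sL + -1/2·sR = 0
mR = 1/2·sL + 0·sR = 2/3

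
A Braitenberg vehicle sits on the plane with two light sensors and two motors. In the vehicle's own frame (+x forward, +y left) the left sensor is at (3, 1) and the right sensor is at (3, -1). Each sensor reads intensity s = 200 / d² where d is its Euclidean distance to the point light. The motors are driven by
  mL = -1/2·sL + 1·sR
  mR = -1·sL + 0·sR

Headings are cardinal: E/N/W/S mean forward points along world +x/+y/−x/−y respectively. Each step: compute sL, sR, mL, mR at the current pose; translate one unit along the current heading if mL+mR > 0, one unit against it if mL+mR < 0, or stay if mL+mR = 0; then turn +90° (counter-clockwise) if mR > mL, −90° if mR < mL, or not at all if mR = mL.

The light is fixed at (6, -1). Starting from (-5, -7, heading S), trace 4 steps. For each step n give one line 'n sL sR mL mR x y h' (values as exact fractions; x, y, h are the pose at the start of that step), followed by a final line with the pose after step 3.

n=0: pose=(-5,-7,S); sL=200/181, sR=8/9; mL=548/1629, mR=-200/181; mL+mR=-1252/1629 → advance -1; mR−mL=-2348/1629 → turn -1·90°
n=1: pose=(-5,-6,W); sL=25/29, sR=50/53; mL=1575/3074, mR=-25/29; mL+mR=-1075/3074 → advance -1; mR−mL=-4225/3074 → turn -1·90°
n=2: pose=(-4,-6,N); sL=8/5, sR=40/17; mL=132/85, mR=-8/5; mL+mR=-4/85 → advance -1; mR−mL=-268/85 → turn -1·90°
n=3: pose=(-4,-7,E); sL=100/37, sR=100/49; mL=1250/1813, mR=-100/37; mL+mR=-3650/1813 → advance -1; mR−mL=-6150/1813 → turn -1·90°

0 200/181 8/9 548/1629 -200/181 -5 -7 S
1 25/29 50/53 1575/3074 -25/29 -5 -6 W
2 8/5 40/17 132/85 -8/5 -4 -6 N
3 100/37 100/49 1250/1813 -100/37 -4 -7 E
final -5 -7 S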